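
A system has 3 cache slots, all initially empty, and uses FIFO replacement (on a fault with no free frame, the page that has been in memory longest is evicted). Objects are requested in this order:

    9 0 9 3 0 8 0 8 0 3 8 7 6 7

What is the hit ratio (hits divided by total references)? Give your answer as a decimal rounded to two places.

0.57

9: miss, frames {9}
0: miss, frames {9,0}
9: hit
3: miss, frames {9,0,3}
0: hit
8: miss, evict 9, frames {0,3,8}
0: hit
8: hit
0: hit
3: hit
8: hit
7: miss, evict 0, frames {3,8,7}
6: miss, evict 3, frames {8,7,6}
7: hit
Hits: 8 of 14 references → 8/14 = 0.5714.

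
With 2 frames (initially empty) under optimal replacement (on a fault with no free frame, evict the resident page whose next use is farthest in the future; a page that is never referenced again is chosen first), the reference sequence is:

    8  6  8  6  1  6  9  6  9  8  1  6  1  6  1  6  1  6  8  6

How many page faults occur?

8 → fault, frames {8}
6 → fault, frames {8,6}
8 → hit
6 → hit
1 → fault, evict 8, frames {6,1}
6 → hit
9 → fault, evict 1, frames {6,9}
6 → hit
9 → hit
8 → fault, evict 9, frames {6,8}
1 → fault, evict 8, frames {6,1}
6 → hit
1 → hit
6 → hit
1 → hit
6 → hit
1 → hit
6 → hit
8 → fault, evict 1, frames {6,8}
6 → hit
Page faults: 7.

7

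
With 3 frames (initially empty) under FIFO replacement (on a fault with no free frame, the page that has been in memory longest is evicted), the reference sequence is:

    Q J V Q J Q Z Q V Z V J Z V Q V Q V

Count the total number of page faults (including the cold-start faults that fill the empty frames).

Q -> fault, frames [Q]
J -> fault, frames [Q, J]
V -> fault, frames [Q, J, V]
Q -> hit
J -> hit
Q -> hit
Z -> fault, evict Q, frames [J, V, Z]
Q -> fault, evict J, frames [V, Z, Q]
V -> hit
Z -> hit
V -> hit
J -> fault, evict V, frames [Z, Q, J]
Z -> hit
V -> fault, evict Z, frames [Q, J, V]
Q -> hit
V -> hit
Q -> hit
V -> hit
Page faults: 7.

7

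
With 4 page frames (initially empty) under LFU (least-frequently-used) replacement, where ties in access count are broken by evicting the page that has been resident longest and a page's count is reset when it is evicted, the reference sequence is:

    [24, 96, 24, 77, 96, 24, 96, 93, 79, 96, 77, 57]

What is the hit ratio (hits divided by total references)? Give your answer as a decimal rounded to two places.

24: fault, frames [24]
96: fault, frames [24, 96]
24: hit
77: fault, frames [24, 96, 77]
96: hit
24: hit
96: hit
93: fault, frames [24, 96, 77, 93]
79: fault, evict 77, frames [24, 96, 93, 79]
96: hit
77: fault, evict 93, frames [24, 96, 79, 77]
57: fault, evict 79, frames [24, 96, 77, 57]
Hits: 5 of 12 references → 5/12 = 0.4167.

0.42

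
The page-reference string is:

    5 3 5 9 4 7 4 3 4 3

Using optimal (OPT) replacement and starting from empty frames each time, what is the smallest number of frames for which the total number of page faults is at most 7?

2

f=1: 10 faults
f=2: 6 faults
f=3: 5 faults
f=4: 5 faults
f=5: 5 faults
Smallest f with faults ≤ 7 is 2.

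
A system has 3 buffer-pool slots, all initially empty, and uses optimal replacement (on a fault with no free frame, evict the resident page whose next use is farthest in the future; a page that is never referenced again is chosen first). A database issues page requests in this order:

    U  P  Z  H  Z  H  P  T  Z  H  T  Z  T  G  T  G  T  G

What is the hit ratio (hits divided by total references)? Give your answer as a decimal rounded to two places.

0.67

U → miss, frames (U)
P → miss, frames (U P)
Z → miss, frames (U P Z)
H → miss, evict U, frames (P Z H)
Z → hit
H → hit
P → hit
T → miss, evict P, frames (Z H T)
Z → hit
H → hit
T → hit
Z → hit
T → hit
G → miss, evict H, frames (Z T G)
T → hit
G → hit
T → hit
G → hit
Hits: 12 of 18 references → 12/18 = 0.6667.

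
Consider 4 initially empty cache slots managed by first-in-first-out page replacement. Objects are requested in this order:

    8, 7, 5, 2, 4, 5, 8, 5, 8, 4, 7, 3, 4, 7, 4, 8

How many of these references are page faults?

8: miss, frames {8}
7: miss, frames {8,7}
5: miss, frames {8,7,5}
2: miss, frames {8,7,5,2}
4: miss, evict 8, frames {7,5,2,4}
5: hit
8: miss, evict 7, frames {5,2,4,8}
5: hit
8: hit
4: hit
7: miss, evict 5, frames {2,4,8,7}
3: miss, evict 2, frames {4,8,7,3}
4: hit
7: hit
4: hit
8: hit
Page faults: 8.

8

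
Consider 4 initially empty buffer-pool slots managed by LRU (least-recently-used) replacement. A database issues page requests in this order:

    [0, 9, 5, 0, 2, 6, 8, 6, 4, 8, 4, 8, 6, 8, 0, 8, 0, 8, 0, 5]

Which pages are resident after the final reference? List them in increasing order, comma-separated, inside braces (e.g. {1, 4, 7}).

0: fault, frames {0}
9: fault, frames {0,9}
5: fault, frames {0,9,5}
0: hit
2: fault, frames {9,5,0,2}
6: fault, evict 9, frames {5,0,2,6}
8: fault, evict 5, frames {0,2,6,8}
6: hit
4: fault, evict 0, frames {2,8,6,4}
8: hit
4: hit
8: hit
6: hit
8: hit
0: fault, evict 2, frames {4,6,8,0}
8: hit
0: hit
8: hit
0: hit
5: fault, evict 4, frames {6,8,0,5}

{0, 5, 6, 8}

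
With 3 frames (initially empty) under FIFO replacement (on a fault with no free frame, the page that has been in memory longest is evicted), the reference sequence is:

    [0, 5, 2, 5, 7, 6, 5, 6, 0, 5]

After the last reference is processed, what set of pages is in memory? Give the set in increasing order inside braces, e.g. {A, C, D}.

0 -> miss, frames [0]
5 -> miss, frames [0, 5]
2 -> miss, frames [0, 5, 2]
5 -> hit
7 -> miss, evict 0, frames [5, 2, 7]
6 -> miss, evict 5, frames [2, 7, 6]
5 -> miss, evict 2, frames [7, 6, 5]
6 -> hit
0 -> miss, evict 7, frames [6, 5, 0]
5 -> hit

{0, 5, 6}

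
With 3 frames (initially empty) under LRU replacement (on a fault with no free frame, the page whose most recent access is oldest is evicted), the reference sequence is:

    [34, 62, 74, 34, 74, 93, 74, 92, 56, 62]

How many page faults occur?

7

34 -> fault, frames (34)
62 -> fault, frames (34 62)
74 -> fault, frames (34 62 74)
34 -> hit
74 -> hit
93 -> fault, evict 62, frames (34 74 93)
74 -> hit
92 -> fault, evict 34, frames (93 74 92)
56 -> fault, evict 93, frames (74 92 56)
62 -> fault, evict 74, frames (92 56 62)
Page faults: 7.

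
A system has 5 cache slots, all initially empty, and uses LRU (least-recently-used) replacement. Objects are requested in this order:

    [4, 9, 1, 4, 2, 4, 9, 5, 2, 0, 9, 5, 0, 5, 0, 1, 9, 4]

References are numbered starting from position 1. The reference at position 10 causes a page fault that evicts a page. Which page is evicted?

pos 1: 4 → miss, frames [4]
pos 2: 9 → miss, frames [4, 9]
pos 3: 1 → miss, frames [4, 9, 1]
pos 4: 4 → hit
pos 5: 2 → miss, frames [9, 1, 4, 2]
pos 6: 4 → hit
pos 7: 9 → hit
pos 8: 5 → miss, frames [1, 2, 4, 9, 5]
pos 9: 2 → hit
pos 10: 0 → miss, evict 1, frames [4, 9, 5, 2, 0]
At position 10, page 1 is evicted.

1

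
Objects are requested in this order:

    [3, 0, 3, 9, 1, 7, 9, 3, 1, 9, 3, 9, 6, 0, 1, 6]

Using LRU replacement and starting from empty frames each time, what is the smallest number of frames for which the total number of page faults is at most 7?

f=1: 16 faults
f=2: 14 faults
f=3: 10 faults
f=4: 8 faults
f=5: 7 faults
f=6: 6 faults
Smallest f with faults ≤ 7 is 5.

5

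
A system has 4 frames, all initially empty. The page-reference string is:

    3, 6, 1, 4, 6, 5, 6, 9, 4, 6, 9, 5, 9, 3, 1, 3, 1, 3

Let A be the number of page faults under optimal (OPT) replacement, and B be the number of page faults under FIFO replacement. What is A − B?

-1

Under OPT: F F F F . F . F . . . . . F F . . . → 8 faults.
Under FIFO: F F F F . F . F . F . . . F F . . . → 9 faults.
A − B = 8 − 9 = -1.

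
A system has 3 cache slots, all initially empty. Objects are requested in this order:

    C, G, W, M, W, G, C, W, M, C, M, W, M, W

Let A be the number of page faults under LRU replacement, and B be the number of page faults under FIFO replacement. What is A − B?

Under LRU: F F F F . . F . F . . . . . → 6 faults.
Under FIFO: F F F F . . F . . . . . . . → 5 faults.
A − B = 6 − 5 = 1.

1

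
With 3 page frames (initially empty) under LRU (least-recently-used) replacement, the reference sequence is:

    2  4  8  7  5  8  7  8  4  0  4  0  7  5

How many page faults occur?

9

2 -> fault, frames {2}
4 -> fault, frames {2,4}
8 -> fault, frames {2,4,8}
7 -> fault, evict 2, frames {4,8,7}
5 -> fault, evict 4, frames {8,7,5}
8 -> hit
7 -> hit
8 -> hit
4 -> fault, evict 5, frames {7,8,4}
0 -> fault, evict 7, frames {8,4,0}
4 -> hit
0 -> hit
7 -> fault, evict 8, frames {4,0,7}
5 -> fault, evict 4, frames {0,7,5}
Page faults: 9.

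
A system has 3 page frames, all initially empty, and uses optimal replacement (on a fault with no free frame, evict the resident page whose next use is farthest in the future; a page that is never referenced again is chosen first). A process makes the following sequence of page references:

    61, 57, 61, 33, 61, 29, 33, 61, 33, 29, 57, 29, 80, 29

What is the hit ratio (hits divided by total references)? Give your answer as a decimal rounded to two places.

61: fault, frames (61)
57: fault, frames (61 57)
61: hit
33: fault, frames (61 57 33)
61: hit
29: fault, evict 57, frames (61 33 29)
33: hit
61: hit
33: hit
29: hit
57: fault, evict 33, frames (61 29 57)
29: hit
80: fault, evict 57, frames (61 29 80)
29: hit
Hits: 8 of 14 references → 8/14 = 0.5714.

0.57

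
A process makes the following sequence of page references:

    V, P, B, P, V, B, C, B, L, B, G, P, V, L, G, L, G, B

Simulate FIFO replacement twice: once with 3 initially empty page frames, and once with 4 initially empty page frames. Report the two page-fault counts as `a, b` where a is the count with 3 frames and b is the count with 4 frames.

3 frames: F F F . . . F . F . F F F F F . . F → 11 faults.
4 frames: F F F . . . F . F . F F F . . . . F → 9 faults.
9 < 11: adding a frame reduced faults, as is typical.

11, 9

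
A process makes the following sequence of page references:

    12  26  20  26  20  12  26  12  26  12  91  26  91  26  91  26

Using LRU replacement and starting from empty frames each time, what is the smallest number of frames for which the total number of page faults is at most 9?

2

f=1: 16 faults
f=2: 7 faults
f=3: 4 faults
f=4: 4 faults
Smallest f with faults ≤ 9 is 2.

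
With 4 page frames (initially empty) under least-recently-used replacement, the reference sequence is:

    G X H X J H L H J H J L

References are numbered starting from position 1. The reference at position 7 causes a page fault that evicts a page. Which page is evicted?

G

pos 1: G → miss, frames {G}
pos 2: X → miss, frames {G,X}
pos 3: H → miss, frames {G,X,H}
pos 4: X → hit
pos 5: J → miss, frames {G,H,X,J}
pos 6: H → hit
pos 7: L → miss, evict G, frames {X,J,H,L}
At position 7, page G is evicted.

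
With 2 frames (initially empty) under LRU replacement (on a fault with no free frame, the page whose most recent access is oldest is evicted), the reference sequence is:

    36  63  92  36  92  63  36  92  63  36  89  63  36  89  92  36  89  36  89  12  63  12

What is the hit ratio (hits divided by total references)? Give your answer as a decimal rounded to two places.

36: miss, frames [36]
63: miss, frames [36, 63]
92: miss, evict 36, frames [63, 92]
36: miss, evict 63, frames [92, 36]
92: hit
63: miss, evict 36, frames [92, 63]
36: miss, evict 92, frames [63, 36]
92: miss, evict 63, frames [36, 92]
63: miss, evict 36, frames [92, 63]
36: miss, evict 92, frames [63, 36]
89: miss, evict 63, frames [36, 89]
63: miss, evict 36, frames [89, 63]
36: miss, evict 89, frames [63, 36]
89: miss, evict 63, frames [36, 89]
92: miss, evict 36, frames [89, 92]
36: miss, evict 89, frames [92, 36]
89: miss, evict 92, frames [36, 89]
36: hit
89: hit
12: miss, evict 36, frames [89, 12]
63: miss, evict 89, frames [12, 63]
12: hit
Hits: 4 of 22 references → 4/22 = 0.1818.

0.18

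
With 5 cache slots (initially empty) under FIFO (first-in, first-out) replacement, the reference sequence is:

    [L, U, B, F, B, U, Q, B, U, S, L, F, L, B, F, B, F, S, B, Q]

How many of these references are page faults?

L: fault, frames {L}
U: fault, frames {L,U}
B: fault, frames {L,U,B}
F: fault, frames {L,U,B,F}
B: hit
U: hit
Q: fault, frames {L,U,B,F,Q}
B: hit
U: hit
S: fault, evict L, frames {U,B,F,Q,S}
L: fault, evict U, frames {B,F,Q,S,L}
F: hit
L: hit
B: hit
F: hit
B: hit
F: hit
S: hit
B: hit
Q: hit
Page faults: 7.

7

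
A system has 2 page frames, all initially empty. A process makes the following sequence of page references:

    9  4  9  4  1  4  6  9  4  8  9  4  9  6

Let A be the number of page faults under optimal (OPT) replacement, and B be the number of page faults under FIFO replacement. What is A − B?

Under OPT: F F . . F . F F . F . F . F → 8 faults.
Under FIFO: F F . . F . F F F F F F . F → 10 faults.
A − B = 8 − 10 = -2.

-2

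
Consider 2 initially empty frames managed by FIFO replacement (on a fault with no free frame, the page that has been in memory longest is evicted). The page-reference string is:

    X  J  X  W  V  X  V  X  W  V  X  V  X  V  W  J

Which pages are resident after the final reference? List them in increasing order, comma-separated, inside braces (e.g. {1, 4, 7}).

X → fault, frames [X]
J → fault, frames [X, J]
X → hit
W → fault, evict X, frames [J, W]
V → fault, evict J, frames [W, V]
X → fault, evict W, frames [V, X]
V → hit
X → hit
W → fault, evict V, frames [X, W]
V → fault, evict X, frames [W, V]
X → fault, evict W, frames [V, X]
V → hit
X → hit
V → hit
W → fault, evict V, frames [X, W]
J → fault, evict X, frames [W, J]

{J, W}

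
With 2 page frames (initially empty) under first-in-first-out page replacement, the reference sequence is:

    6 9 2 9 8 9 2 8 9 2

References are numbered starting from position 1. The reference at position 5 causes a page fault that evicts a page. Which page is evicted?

pos 1: 6: miss, frames [6]
pos 2: 9: miss, frames [6, 9]
pos 3: 2: miss, evict 6, frames [9, 2]
pos 4: 9: hit
pos 5: 8: miss, evict 9, frames [2, 8]
At position 5, page 9 is evicted.

9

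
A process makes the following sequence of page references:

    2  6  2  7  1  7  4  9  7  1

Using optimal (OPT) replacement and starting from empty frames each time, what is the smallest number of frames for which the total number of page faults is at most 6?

f=1: 10 faults
f=2: 7 faults
f=3: 6 faults
f=4: 6 faults
f=5: 6 faults
f=6: 6 faults
Smallest f with faults ≤ 6 is 3.

3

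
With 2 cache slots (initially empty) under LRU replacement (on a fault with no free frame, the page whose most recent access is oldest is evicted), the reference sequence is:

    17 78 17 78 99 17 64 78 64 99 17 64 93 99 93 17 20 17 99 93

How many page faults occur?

15

17 → fault, frames (17)
78 → fault, frames (17 78)
17 → hit
78 → hit
99 → fault, evict 17, frames (78 99)
17 → fault, evict 78, frames (99 17)
64 → fault, evict 99, frames (17 64)
78 → fault, evict 17, frames (64 78)
64 → hit
99 → fault, evict 78, frames (64 99)
17 → fault, evict 64, frames (99 17)
64 → fault, evict 99, frames (17 64)
93 → fault, evict 17, frames (64 93)
99 → fault, evict 64, frames (93 99)
93 → hit
17 → fault, evict 99, frames (93 17)
20 → fault, evict 93, frames (17 20)
17 → hit
99 → fault, evict 20, frames (17 99)
93 → fault, evict 17, frames (99 93)
Page faults: 15.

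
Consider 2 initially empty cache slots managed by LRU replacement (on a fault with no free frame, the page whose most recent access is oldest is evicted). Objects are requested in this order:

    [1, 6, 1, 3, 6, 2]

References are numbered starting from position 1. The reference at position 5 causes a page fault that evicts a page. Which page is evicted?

pos 1: 1 -> fault, frames [1]
pos 2: 6 -> fault, frames [1, 6]
pos 3: 1 -> hit
pos 4: 3 -> fault, evict 6, frames [1, 3]
pos 5: 6 -> fault, evict 1, frames [3, 6]
At position 5, page 1 is evicted.

1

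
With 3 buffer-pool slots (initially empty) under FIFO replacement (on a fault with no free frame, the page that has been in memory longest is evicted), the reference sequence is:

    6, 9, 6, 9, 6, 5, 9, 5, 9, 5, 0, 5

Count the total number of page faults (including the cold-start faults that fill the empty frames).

6: fault, frames [6]
9: fault, frames [6, 9]
6: hit
9: hit
6: hit
5: fault, frames [6, 9, 5]
9: hit
5: hit
9: hit
5: hit
0: fault, evict 6, frames [9, 5, 0]
5: hit
Page faults: 4.

4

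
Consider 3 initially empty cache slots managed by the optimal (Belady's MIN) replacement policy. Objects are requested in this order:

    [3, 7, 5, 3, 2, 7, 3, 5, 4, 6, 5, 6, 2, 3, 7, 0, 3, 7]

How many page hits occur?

3 -> fault, frames (3)
7 -> fault, frames (3 7)
5 -> fault, frames (3 7 5)
3 -> hit
2 -> fault, evict 5, frames (3 7 2)
7 -> hit
3 -> hit
5 -> fault, evict 7, frames (3 2 5)
4 -> fault, evict 3, frames (2 5 4)
6 -> fault, evict 4, frames (2 5 6)
5 -> hit
6 -> hit
2 -> hit
3 -> fault, evict 6, frames (2 5 3)
7 -> fault, evict 5, frames (2 3 7)
0 -> fault, evict 2, frames (3 7 0)
3 -> hit
7 -> hit
Hits: 8.

8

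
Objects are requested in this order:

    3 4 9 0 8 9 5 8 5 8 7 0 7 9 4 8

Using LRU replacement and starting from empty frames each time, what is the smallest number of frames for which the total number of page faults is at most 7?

f=1: 16 faults
f=2: 13 faults
f=3: 11 faults
f=4: 11 faults
f=5: 8 faults
f=6: 7 faults
f=7: 7 faults
Smallest f with faults ≤ 7 is 6.

6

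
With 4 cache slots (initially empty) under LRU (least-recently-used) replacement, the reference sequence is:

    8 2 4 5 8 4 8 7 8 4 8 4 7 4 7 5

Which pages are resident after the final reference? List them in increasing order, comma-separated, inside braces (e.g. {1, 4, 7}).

{4, 5, 7, 8}

8 -> miss, frames (8)
2 -> miss, frames (8 2)
4 -> miss, frames (8 2 4)
5 -> miss, frames (8 2 4 5)
8 -> hit
4 -> hit
8 -> hit
7 -> miss, evict 2, frames (5 4 8 7)
8 -> hit
4 -> hit
8 -> hit
4 -> hit
7 -> hit
4 -> hit
7 -> hit
5 -> hit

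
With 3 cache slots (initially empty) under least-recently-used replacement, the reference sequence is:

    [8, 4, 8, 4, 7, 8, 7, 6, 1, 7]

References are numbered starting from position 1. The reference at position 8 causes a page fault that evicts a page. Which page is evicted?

4

pos 1: 8 → fault, frames {8}
pos 2: 4 → fault, frames {8,4}
pos 3: 8 → hit
pos 4: 4 → hit
pos 5: 7 → fault, frames {8,4,7}
pos 6: 8 → hit
pos 7: 7 → hit
pos 8: 6 → fault, evict 4, frames {8,7,6}
At position 8, page 4 is evicted.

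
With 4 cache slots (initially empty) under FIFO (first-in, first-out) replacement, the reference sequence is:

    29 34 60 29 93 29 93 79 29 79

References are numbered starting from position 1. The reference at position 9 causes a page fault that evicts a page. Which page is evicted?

pos 1: 29 → miss, frames {29}
pos 2: 34 → miss, frames {29,34}
pos 3: 60 → miss, frames {29,34,60}
pos 4: 29 → hit
pos 5: 93 → miss, frames {29,34,60,93}
pos 6: 29 → hit
pos 7: 93 → hit
pos 8: 79 → miss, evict 29, frames {34,60,93,79}
pos 9: 29 → miss, evict 34, frames {60,93,79,29}
At position 9, page 34 is evicted.

34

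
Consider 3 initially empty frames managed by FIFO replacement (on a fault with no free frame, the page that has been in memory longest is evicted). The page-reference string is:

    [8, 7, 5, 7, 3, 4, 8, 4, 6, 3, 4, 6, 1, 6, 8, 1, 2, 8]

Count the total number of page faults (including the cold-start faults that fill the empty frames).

13

8 -> fault, frames (8)
7 -> fault, frames (8 7)
5 -> fault, frames (8 7 5)
7 -> hit
3 -> fault, evict 8, frames (7 5 3)
4 -> fault, evict 7, frames (5 3 4)
8 -> fault, evict 5, frames (3 4 8)
4 -> hit
6 -> fault, evict 3, frames (4 8 6)
3 -> fault, evict 4, frames (8 6 3)
4 -> fault, evict 8, frames (6 3 4)
6 -> hit
1 -> fault, evict 6, frames (3 4 1)
6 -> fault, evict 3, frames (4 1 6)
8 -> fault, evict 4, frames (1 6 8)
1 -> hit
2 -> fault, evict 1, frames (6 8 2)
8 -> hit
Page faults: 13.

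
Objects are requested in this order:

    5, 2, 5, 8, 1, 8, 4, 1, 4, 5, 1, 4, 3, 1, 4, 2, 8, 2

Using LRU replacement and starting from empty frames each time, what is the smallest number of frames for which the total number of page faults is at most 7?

6

f=1: 18 faults
f=2: 14 faults
f=3: 9 faults
f=4: 8 faults
f=5: 8 faults
f=6: 6 faults
Smallest f with faults ≤ 7 is 6.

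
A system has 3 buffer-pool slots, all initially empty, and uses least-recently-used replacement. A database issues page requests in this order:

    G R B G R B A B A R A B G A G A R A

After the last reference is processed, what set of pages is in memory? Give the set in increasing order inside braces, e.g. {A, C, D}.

{A, G, R}

G -> fault, frames {G}
R -> fault, frames {G,R}
B -> fault, frames {G,R,B}
G -> hit
R -> hit
B -> hit
A -> fault, evict G, frames {R,B,A}
B -> hit
A -> hit
R -> hit
A -> hit
B -> hit
G -> fault, evict R, frames {A,B,G}
A -> hit
G -> hit
A -> hit
R -> fault, evict B, frames {G,A,R}
A -> hit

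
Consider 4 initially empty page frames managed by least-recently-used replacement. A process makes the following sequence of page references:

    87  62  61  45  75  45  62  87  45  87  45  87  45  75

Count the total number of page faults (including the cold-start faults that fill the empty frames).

6

87 → fault, frames (87)
62 → fault, frames (87 62)
61 → fault, frames (87 62 61)
45 → fault, frames (87 62 61 45)
75 → fault, evict 87, frames (62 61 45 75)
45 → hit
62 → hit
87 → fault, evict 61, frames (75 45 62 87)
45 → hit
87 → hit
45 → hit
87 → hit
45 → hit
75 → hit
Page faults: 6.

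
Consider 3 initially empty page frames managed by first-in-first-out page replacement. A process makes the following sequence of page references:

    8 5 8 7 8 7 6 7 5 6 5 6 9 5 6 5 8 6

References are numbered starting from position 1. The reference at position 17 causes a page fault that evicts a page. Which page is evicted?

pos 1: 8 → miss, frames [8]
pos 2: 5 → miss, frames [8, 5]
pos 3: 8 → hit
pos 4: 7 → miss, frames [8, 5, 7]
pos 5: 8 → hit
pos 6: 7 → hit
pos 7: 6 → miss, evict 8, frames [5, 7, 6]
pos 8: 7 → hit
pos 9: 5 → hit
pos 10: 6 → hit
pos 11: 5 → hit
pos 12: 6 → hit
pos 13: 9 → miss, evict 5, frames [7, 6, 9]
pos 14: 5 → miss, evict 7, frames [6, 9, 5]
pos 15: 6 → hit
pos 16: 5 → hit
pos 17: 8 → miss, evict 6, frames [9, 5, 8]
At position 17, page 6 is evicted.

6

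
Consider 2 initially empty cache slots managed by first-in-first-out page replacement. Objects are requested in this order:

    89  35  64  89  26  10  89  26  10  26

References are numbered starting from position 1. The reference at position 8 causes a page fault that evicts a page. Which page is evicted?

pos 1: 89 -> fault, frames {89}
pos 2: 35 -> fault, frames {89,35}
pos 3: 64 -> fault, evict 89, frames {35,64}
pos 4: 89 -> fault, evict 35, frames {64,89}
pos 5: 26 -> fault, evict 64, frames {89,26}
pos 6: 10 -> fault, evict 89, frames {26,10}
pos 7: 89 -> fault, evict 26, frames {10,89}
pos 8: 26 -> fault, evict 10, frames {89,26}
At position 8, page 10 is evicted.

10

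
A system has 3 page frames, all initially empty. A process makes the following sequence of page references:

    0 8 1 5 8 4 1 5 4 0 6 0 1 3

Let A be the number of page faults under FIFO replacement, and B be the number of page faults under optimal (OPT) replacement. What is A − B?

Under FIFO: F F F F . F . . . F F . F F → 9 faults.
Under OPT: F F F F . F . . . F F . . F → 8 faults.
A − B = 9 − 8 = 1.

1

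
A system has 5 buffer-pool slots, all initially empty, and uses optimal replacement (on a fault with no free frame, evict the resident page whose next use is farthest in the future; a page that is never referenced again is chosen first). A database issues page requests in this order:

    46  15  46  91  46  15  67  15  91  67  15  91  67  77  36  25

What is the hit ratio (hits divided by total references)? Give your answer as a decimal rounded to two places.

46 -> fault, frames {46}
15 -> fault, frames {46,15}
46 -> hit
91 -> fault, frames {46,15,91}
46 -> hit
15 -> hit
67 -> fault, frames {46,15,91,67}
15 -> hit
91 -> hit
67 -> hit
15 -> hit
91 -> hit
67 -> hit
77 -> fault, frames {46,15,91,67,77}
36 -> fault, evict 77, frames {46,15,91,67,36}
25 -> fault, evict 36, frames {46,15,91,67,25}
Hits: 9 of 16 references → 9/16 = 0.5625.

0.56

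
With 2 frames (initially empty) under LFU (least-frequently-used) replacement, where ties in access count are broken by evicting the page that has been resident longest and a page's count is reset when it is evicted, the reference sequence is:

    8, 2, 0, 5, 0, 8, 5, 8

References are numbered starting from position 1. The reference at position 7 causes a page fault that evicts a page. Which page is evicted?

8

pos 1: 8: miss, frames (8)
pos 2: 2: miss, frames (8 2)
pos 3: 0: miss, evict 8, frames (2 0)
pos 4: 5: miss, evict 2, frames (0 5)
pos 5: 0: hit
pos 6: 8: miss, evict 5, frames (0 8)
pos 7: 5: miss, evict 8, frames (0 5)
At position 7, page 8 is evicted.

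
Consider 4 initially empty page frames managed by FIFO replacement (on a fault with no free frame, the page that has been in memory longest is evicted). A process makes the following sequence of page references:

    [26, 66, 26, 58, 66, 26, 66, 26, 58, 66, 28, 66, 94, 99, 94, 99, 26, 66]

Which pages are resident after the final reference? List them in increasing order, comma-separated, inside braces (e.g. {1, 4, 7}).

26 -> miss, frames [26]
66 -> miss, frames [26, 66]
26 -> hit
58 -> miss, frames [26, 66, 58]
66 -> hit
26 -> hit
66 -> hit
26 -> hit
58 -> hit
66 -> hit
28 -> miss, frames [26, 66, 58, 28]
66 -> hit
94 -> miss, evict 26, frames [66, 58, 28, 94]
99 -> miss, evict 66, frames [58, 28, 94, 99]
94 -> hit
99 -> hit
26 -> miss, evict 58, frames [28, 94, 99, 26]
66 -> miss, evict 28, frames [94, 99, 26, 66]

{26, 66, 94, 99}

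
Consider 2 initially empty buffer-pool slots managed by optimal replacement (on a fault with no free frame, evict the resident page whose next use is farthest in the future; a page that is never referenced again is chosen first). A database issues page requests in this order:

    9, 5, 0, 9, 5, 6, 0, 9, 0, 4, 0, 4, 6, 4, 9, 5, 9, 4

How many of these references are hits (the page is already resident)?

7

9 → fault, frames [9]
5 → fault, frames [9, 5]
0 → fault, evict 5, frames [9, 0]
9 → hit
5 → fault, evict 9, frames [0, 5]
6 → fault, evict 5, frames [0, 6]
0 → hit
9 → fault, evict 6, frames [0, 9]
0 → hit
4 → fault, evict 9, frames [0, 4]
0 → hit
4 → hit
6 → fault, evict 0, frames [4, 6]
4 → hit
9 → fault, evict 6, frames [4, 9]
5 → fault, evict 4, frames [9, 5]
9 → hit
4 → fault, evict 5, frames [9, 4]
Hits: 7.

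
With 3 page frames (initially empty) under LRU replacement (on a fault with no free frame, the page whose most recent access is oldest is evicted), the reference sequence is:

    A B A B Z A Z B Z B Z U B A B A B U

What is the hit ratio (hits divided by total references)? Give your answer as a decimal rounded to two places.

A: fault, frames [A]
B: fault, frames [A, B]
A: hit
B: hit
Z: fault, frames [A, B, Z]
A: hit
Z: hit
B: hit
Z: hit
B: hit
Z: hit
U: fault, evict A, frames [B, Z, U]
B: hit
A: fault, evict Z, frames [U, B, A]
B: hit
A: hit
B: hit
U: hit
Hits: 13 of 18 references → 13/18 = 0.7222.

0.72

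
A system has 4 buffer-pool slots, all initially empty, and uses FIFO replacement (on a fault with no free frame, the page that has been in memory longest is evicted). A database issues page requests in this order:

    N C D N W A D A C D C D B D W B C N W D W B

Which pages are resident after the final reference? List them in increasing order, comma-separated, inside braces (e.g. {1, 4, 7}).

N -> fault, frames (N)
C -> fault, frames (N C)
D -> fault, frames (N C D)
N -> hit
W -> fault, frames (N C D W)
A -> fault, evict N, frames (C D W A)
D -> hit
A -> hit
C -> hit
D -> hit
C -> hit
D -> hit
B -> fault, evict C, frames (D W A B)
D -> hit
W -> hit
B -> hit
C -> fault, evict D, frames (W A B C)
N -> fault, evict W, frames (A B C N)
W -> fault, evict A, frames (B C N W)
D -> fault, evict B, frames (C N W D)
W -> hit
B -> fault, evict C, frames (N W D B)

{B, D, N, W}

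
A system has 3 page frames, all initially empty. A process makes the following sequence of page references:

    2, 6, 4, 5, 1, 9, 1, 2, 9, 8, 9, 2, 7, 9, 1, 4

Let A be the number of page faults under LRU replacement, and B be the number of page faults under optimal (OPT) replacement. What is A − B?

Under LRU: F F F F F F . F . F . . F . F F → 11 faults.
Under OPT: F F F F F F . . . F . . F . F F → 10 faults.
A − B = 11 − 10 = 1.

1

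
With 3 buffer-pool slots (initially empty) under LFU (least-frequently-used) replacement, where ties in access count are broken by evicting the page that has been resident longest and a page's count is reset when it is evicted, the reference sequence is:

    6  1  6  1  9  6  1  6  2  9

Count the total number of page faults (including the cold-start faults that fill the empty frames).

5

6 → miss, frames {6}
1 → miss, frames {6,1}
6 → hit
1 → hit
9 → miss, frames {6,1,9}
6 → hit
1 → hit
6 → hit
2 → miss, evict 9, frames {6,1,2}
9 → miss, evict 2, frames {6,1,9}
Page faults: 5.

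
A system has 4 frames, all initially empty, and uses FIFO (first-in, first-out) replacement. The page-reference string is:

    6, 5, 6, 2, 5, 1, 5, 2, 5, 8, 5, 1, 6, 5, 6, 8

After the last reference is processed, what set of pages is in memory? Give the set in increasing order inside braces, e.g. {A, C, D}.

6: miss, frames [6]
5: miss, frames [6, 5]
6: hit
2: miss, frames [6, 5, 2]
5: hit
1: miss, frames [6, 5, 2, 1]
5: hit
2: hit
5: hit
8: miss, evict 6, frames [5, 2, 1, 8]
5: hit
1: hit
6: miss, evict 5, frames [2, 1, 8, 6]
5: miss, evict 2, frames [1, 8, 6, 5]
6: hit
8: hit

{1, 5, 6, 8}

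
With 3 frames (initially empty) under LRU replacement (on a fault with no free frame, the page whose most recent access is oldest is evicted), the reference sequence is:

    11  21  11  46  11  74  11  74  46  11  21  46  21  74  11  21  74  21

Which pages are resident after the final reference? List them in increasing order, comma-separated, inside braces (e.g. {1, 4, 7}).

{11, 21, 74}

11 → miss, frames {11}
21 → miss, frames {11,21}
11 → hit
46 → miss, frames {21,11,46}
11 → hit
74 → miss, evict 21, frames {46,11,74}
11 → hit
74 → hit
46 → hit
11 → hit
21 → miss, evict 74, frames {46,11,21}
46 → hit
21 → hit
74 → miss, evict 11, frames {46,21,74}
11 → miss, evict 46, frames {21,74,11}
21 → hit
74 → hit
21 → hit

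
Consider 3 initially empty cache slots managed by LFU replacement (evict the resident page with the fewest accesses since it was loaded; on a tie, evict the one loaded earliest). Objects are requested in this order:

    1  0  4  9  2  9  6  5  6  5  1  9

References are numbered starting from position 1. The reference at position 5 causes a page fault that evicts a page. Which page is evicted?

0

pos 1: 1 -> miss, frames (1)
pos 2: 0 -> miss, frames (1 0)
pos 3: 4 -> miss, frames (1 0 4)
pos 4: 9 -> miss, evict 1, frames (0 4 9)
pos 5: 2 -> miss, evict 0, frames (4 9 2)
At position 5, page 0 is evicted.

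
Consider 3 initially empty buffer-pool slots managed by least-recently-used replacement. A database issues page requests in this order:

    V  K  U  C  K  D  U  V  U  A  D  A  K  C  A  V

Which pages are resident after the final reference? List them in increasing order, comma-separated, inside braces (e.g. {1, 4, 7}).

{A, C, V}

V: miss, frames (V)
K: miss, frames (V K)
U: miss, frames (V K U)
C: miss, evict V, frames (K U C)
K: hit
D: miss, evict U, frames (C K D)
U: miss, evict C, frames (K D U)
V: miss, evict K, frames (D U V)
U: hit
A: miss, evict D, frames (V U A)
D: miss, evict V, frames (U A D)
A: hit
K: miss, evict U, frames (D A K)
C: miss, evict D, frames (A K C)
A: hit
V: miss, evict K, frames (C A V)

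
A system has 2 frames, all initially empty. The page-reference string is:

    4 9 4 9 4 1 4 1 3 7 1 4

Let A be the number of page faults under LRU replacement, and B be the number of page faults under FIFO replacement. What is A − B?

Under LRU: F F . . . F . . F F F F → 7 faults.
Under FIFO: F F . . . F F . F F F F → 8 faults.
A − B = 7 − 8 = -1.

-1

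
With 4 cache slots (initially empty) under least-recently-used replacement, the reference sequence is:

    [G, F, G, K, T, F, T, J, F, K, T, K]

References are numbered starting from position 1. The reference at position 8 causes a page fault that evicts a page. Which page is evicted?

G

pos 1: G -> miss, frames (G)
pos 2: F -> miss, frames (G F)
pos 3: G -> hit
pos 4: K -> miss, frames (F G K)
pos 5: T -> miss, frames (F G K T)
pos 6: F -> hit
pos 7: T -> hit
pos 8: J -> miss, evict G, frames (K F T J)
At position 8, page G is evicted.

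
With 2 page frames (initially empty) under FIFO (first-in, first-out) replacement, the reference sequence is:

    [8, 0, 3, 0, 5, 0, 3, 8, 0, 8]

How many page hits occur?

8 -> miss, frames (8)
0 -> miss, frames (8 0)
3 -> miss, evict 8, frames (0 3)
0 -> hit
5 -> miss, evict 0, frames (3 5)
0 -> miss, evict 3, frames (5 0)
3 -> miss, evict 5, frames (0 3)
8 -> miss, evict 0, frames (3 8)
0 -> miss, evict 3, frames (8 0)
8 -> hit
Hits: 2.

2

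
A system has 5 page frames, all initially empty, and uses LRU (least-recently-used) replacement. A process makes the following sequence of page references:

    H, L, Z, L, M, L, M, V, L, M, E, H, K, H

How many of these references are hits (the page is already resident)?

6

H → miss, frames {H}
L → miss, frames {H,L}
Z → miss, frames {H,L,Z}
L → hit
M → miss, frames {H,Z,L,M}
L → hit
M → hit
V → miss, frames {H,Z,L,M,V}
L → hit
M → hit
E → miss, evict H, frames {Z,V,L,M,E}
H → miss, evict Z, frames {V,L,M,E,H}
K → miss, evict V, frames {L,M,E,H,K}
H → hit
Hits: 6.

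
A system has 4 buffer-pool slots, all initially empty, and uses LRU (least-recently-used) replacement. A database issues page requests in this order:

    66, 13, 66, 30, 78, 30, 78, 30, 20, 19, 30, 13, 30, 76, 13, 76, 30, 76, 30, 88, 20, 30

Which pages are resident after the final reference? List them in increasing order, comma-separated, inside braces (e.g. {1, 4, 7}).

{20, 30, 76, 88}

66 → fault, frames [66]
13 → fault, frames [66, 13]
66 → hit
30 → fault, frames [13, 66, 30]
78 → fault, frames [13, 66, 30, 78]
30 → hit
78 → hit
30 → hit
20 → fault, evict 13, frames [66, 78, 30, 20]
19 → fault, evict 66, frames [78, 30, 20, 19]
30 → hit
13 → fault, evict 78, frames [20, 19, 30, 13]
30 → hit
76 → fault, evict 20, frames [19, 13, 30, 76]
13 → hit
76 → hit
30 → hit
76 → hit
30 → hit
88 → fault, evict 19, frames [13, 76, 30, 88]
20 → fault, evict 13, frames [76, 30, 88, 20]
30 → hit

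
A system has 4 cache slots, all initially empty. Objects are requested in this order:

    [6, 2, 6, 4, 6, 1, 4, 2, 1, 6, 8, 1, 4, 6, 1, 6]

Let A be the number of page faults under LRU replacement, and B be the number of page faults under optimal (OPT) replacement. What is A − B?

1

Under LRU: F F . F . F . . . . F . F . . . → 6 faults.
Under OPT: F F . F . F . . . . F . . . . . → 5 faults.
A − B = 6 − 5 = 1.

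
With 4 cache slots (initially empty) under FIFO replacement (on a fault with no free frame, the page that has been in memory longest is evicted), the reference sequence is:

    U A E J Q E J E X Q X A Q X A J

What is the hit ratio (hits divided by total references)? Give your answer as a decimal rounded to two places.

0.56

U -> miss, frames [U]
A -> miss, frames [U, A]
E -> miss, frames [U, A, E]
J -> miss, frames [U, A, E, J]
Q -> miss, evict U, frames [A, E, J, Q]
E -> hit
J -> hit
E -> hit
X -> miss, evict A, frames [E, J, Q, X]
Q -> hit
X -> hit
A -> miss, evict E, frames [J, Q, X, A]
Q -> hit
X -> hit
A -> hit
J -> hit
Hits: 9 of 16 references → 9/16 = 0.5625.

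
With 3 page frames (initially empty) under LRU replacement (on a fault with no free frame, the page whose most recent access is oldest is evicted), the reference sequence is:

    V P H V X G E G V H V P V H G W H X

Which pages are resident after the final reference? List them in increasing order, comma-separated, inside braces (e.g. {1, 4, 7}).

{H, W, X}

V -> fault, frames [V]
P -> fault, frames [V, P]
H -> fault, frames [V, P, H]
V -> hit
X -> fault, evict P, frames [H, V, X]
G -> fault, evict H, frames [V, X, G]
E -> fault, evict V, frames [X, G, E]
G -> hit
V -> fault, evict X, frames [E, G, V]
H -> fault, evict E, frames [G, V, H]
V -> hit
P -> fault, evict G, frames [H, V, P]
V -> hit
H -> hit
G -> fault, evict P, frames [V, H, G]
W -> fault, evict V, frames [H, G, W]
H -> hit
X -> fault, evict G, frames [W, H, X]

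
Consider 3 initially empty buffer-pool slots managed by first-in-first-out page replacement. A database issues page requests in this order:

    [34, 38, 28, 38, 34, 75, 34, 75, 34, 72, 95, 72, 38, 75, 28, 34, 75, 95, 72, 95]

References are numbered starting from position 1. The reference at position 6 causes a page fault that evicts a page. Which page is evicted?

34

pos 1: 34 → miss, frames (34)
pos 2: 38 → miss, frames (34 38)
pos 3: 28 → miss, frames (34 38 28)
pos 4: 38 → hit
pos 5: 34 → hit
pos 6: 75 → miss, evict 34, frames (38 28 75)
At position 6, page 34 is evicted.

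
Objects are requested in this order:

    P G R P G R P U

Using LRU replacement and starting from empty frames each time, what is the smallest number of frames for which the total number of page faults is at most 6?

f=1: 8 faults
f=2: 8 faults
f=3: 4 faults
f=4: 4 faults
Smallest f with faults ≤ 6 is 3.

3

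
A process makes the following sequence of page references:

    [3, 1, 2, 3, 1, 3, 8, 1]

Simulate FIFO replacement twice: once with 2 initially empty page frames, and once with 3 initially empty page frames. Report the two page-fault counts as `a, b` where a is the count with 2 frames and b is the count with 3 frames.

6, 4

2 frames: F F F F F . F . → 6 faults.
3 frames: F F F . . . F . → 4 faults.
4 < 6: adding a frame reduced faults, as is typical.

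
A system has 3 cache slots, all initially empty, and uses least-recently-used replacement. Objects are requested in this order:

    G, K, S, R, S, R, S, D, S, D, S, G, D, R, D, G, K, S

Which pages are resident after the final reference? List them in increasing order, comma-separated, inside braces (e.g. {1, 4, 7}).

{G, K, S}

G → miss, frames (G)
K → miss, frames (G K)
S → miss, frames (G K S)
R → miss, evict G, frames (K S R)
S → hit
R → hit
S → hit
D → miss, evict K, frames (R S D)
S → hit
D → hit
S → hit
G → miss, evict R, frames (D S G)
D → hit
R → miss, evict S, frames (G D R)
D → hit
G → hit
K → miss, evict R, frames (D G K)
S → miss, evict D, frames (G K S)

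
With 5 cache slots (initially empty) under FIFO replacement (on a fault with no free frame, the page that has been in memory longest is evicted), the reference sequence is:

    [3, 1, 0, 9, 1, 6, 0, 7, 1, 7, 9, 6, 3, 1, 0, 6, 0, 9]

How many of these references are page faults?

10

3 → miss, frames [3]
1 → miss, frames [3, 1]
0 → miss, frames [3, 1, 0]
9 → miss, frames [3, 1, 0, 9]
1 → hit
6 → miss, frames [3, 1, 0, 9, 6]
0 → hit
7 → miss, evict 3, frames [1, 0, 9, 6, 7]
1 → hit
7 → hit
9 → hit
6 → hit
3 → miss, evict 1, frames [0, 9, 6, 7, 3]
1 → miss, evict 0, frames [9, 6, 7, 3, 1]
0 → miss, evict 9, frames [6, 7, 3, 1, 0]
6 → hit
0 → hit
9 → miss, evict 6, frames [7, 3, 1, 0, 9]
Page faults: 10.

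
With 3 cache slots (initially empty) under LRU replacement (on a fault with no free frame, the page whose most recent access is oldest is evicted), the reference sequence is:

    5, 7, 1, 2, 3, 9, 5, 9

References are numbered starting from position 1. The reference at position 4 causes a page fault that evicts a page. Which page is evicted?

5

pos 1: 5 → miss, frames [5]
pos 2: 7 → miss, frames [5, 7]
pos 3: 1 → miss, frames [5, 7, 1]
pos 4: 2 → miss, evict 5, frames [7, 1, 2]
At position 4, page 5 is evicted.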